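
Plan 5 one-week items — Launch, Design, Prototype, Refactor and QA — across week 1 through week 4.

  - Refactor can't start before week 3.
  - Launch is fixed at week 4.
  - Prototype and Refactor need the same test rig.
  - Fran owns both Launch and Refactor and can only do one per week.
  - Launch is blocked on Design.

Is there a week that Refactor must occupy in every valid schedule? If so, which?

week 3

Refactor's window is week 3–week 4.
Launch is fixed at week 4, and Refactor can't share a week with Launch.
So Refactor must be week 3.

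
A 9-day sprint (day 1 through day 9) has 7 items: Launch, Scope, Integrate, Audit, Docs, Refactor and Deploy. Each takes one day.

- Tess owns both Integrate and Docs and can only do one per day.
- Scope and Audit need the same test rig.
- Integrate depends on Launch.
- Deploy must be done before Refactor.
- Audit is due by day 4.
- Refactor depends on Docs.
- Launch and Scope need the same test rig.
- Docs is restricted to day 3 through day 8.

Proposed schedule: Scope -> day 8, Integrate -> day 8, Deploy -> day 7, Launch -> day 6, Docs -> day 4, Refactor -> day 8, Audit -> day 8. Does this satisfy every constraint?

No. Scope and Audit need the same test rig is not satisfied.

Tess owns both Integrate and Docs and can only do one per day — holds.
Docs is restricted to day 3 through day 8 — holds.
Refactor depends on Docs — holds.
Audit is due by day 4 — violated.
Deploy must be done before Refactor — holds.
Launch and Scope need the same test rig — holds.
Integrate depends on Launch — holds.
Scope and Audit need the same test rig — violated.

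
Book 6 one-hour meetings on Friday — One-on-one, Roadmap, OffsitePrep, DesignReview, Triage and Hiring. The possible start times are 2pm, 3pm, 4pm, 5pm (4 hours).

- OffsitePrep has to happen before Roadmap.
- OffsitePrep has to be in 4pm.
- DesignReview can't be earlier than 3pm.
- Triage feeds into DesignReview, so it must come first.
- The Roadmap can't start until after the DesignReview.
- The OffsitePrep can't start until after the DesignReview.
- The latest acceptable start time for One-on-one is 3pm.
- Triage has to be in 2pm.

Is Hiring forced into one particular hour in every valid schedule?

Hiring can be 2pm (e.g. One-on-one=2pm; DesignReview=3pm; Hiring=2pm; Roadmap=5pm; Triage=2pm; OffsitePrep=4pm) or 3pm (e.g. Triage -> 2pm, One-on-one -> 2pm, OffsitePrep -> 4pm, Hiring -> 3pm, Roadmap -> 5pm, DesignReview -> 3pm).

No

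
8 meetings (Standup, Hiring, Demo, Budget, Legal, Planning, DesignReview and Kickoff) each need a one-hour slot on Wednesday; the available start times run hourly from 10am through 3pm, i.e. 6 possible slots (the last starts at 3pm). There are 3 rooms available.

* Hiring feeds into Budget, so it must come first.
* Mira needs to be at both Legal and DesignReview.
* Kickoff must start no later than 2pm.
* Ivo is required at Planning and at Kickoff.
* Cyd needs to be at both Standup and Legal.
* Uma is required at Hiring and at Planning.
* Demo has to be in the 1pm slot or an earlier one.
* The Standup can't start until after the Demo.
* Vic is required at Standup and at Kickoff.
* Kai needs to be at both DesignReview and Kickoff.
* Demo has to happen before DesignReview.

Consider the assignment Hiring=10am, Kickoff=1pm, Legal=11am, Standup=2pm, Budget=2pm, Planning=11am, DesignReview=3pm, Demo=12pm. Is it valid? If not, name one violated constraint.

Valid

The Standup can't start until after the Demo — holds.
Demo has to happen before DesignReview — holds.
Kickoff must start no later than 2pm — holds.
Kai needs to be at both DesignReview and Kickoff — holds.
Demo has to be in the 1pm slot or an earlier one — holds.
Hiring feeds into Budget, so it must come first — holds.
Vic is required at Standup and at Kickoff — holds.
Mira needs to be at both Legal and DesignReview — holds.
Cyd needs to be at both Standup and Legal — holds.
Ivo is required at Planning and at Kickoff — holds.
Uma is required at Hiring and at Planning — holds.
There are 3 rooms available — holds.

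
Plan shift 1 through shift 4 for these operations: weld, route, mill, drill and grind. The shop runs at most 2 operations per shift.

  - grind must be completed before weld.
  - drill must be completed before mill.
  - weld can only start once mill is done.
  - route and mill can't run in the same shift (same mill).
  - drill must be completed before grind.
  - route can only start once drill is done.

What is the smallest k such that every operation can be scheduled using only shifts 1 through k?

3

The precedence chain requires at least 3 distinct shifts.
With at most 2 per shift and 5 operations, at least 3 shifts are needed.
3 works (last occupied shift: shift 3): for example route in shift 3; weld in shift 3; grind in shift 2; drill in shift 1; mill in shift 2.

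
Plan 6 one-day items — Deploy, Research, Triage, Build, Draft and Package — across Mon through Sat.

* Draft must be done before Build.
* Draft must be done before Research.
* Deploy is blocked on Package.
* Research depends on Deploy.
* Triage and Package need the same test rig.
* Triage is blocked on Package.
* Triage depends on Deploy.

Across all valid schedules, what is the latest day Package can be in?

Downstream work caps Package at Thu.
Package at Thu is achievable: Triage -> Sat; Draft -> Mon; Research -> Sat; Deploy -> Fri; Build -> Tue; Package -> Thu.

Thu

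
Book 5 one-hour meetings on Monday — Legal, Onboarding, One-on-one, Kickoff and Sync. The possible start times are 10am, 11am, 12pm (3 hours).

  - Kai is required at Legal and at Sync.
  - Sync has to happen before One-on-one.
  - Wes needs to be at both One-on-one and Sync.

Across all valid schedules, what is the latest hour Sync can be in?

11am

Downstream work caps Sync at 11am.
Sync at 11am is achievable: Legal -> 10am, Onboarding -> 10am, Kickoff -> 10am, One-on-one -> 12pm, Sync -> 11am.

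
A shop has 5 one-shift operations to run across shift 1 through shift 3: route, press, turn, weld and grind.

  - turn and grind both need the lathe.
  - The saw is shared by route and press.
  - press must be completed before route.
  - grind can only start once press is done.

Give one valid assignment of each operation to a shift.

weld -> shift 1; press -> shift 1; turn -> shift 1; route -> shift 2; grind -> shift 2

Checking: press(shift 1) before grind(shift 2); press(shift 1) before route(shift 2); route(shift 2) != press(shift 1); turn(shift 1) != grind(shift 2).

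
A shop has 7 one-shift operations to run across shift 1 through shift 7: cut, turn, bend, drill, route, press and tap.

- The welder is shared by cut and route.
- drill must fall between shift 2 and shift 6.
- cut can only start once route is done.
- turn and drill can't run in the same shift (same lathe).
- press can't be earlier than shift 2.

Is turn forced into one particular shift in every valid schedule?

turn can be shift 1 (e.g. cut=shift 2; bend=shift 1; turn=shift 1; press=shift 2; tap=shift 1; drill=shift 2; route=shift 1) or shift 2 (e.g. cut -> shift 2; bend -> shift 1; press -> shift 2; drill -> shift 3; turn -> shift 2; tap -> shift 1; route -> shift 1).

No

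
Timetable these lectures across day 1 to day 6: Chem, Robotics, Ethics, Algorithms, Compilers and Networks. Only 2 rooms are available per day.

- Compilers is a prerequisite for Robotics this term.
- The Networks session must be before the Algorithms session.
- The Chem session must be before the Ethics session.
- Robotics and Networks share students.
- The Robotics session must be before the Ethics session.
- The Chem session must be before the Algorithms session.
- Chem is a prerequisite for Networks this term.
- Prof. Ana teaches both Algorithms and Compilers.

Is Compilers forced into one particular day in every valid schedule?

No

Compilers can be day 1 (e.g. Chem=day 1, Compilers=day 1, Algorithms=day 4, Ethics=day 3, Networks=day 3, Robotics=day 2) or day 2 (e.g. Ethics=day 4; Chem=day 1; Compilers=day 2; Robotics=day 3; Networks=day 2; Algorithms=day 3).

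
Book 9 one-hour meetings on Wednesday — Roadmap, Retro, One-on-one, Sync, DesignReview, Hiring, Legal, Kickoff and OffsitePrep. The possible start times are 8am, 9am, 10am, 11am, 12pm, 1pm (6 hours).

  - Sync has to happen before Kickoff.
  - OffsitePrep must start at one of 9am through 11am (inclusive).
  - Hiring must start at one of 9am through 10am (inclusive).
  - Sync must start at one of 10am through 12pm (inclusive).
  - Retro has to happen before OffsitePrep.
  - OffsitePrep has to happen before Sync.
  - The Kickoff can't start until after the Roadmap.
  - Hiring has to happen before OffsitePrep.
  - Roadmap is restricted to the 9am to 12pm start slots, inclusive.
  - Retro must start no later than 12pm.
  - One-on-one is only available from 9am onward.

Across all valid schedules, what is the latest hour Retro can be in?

Retro's own window allows nothing later than 12pm; downstream work caps Retro at 10am.
Retro at 10am is achievable: Sync=12pm; Hiring=9am; Kickoff=1pm; Roadmap=9am; OffsitePrep=11am; DesignReview=8am; Legal=8am; One-on-one=9am; Retro=10am.

10am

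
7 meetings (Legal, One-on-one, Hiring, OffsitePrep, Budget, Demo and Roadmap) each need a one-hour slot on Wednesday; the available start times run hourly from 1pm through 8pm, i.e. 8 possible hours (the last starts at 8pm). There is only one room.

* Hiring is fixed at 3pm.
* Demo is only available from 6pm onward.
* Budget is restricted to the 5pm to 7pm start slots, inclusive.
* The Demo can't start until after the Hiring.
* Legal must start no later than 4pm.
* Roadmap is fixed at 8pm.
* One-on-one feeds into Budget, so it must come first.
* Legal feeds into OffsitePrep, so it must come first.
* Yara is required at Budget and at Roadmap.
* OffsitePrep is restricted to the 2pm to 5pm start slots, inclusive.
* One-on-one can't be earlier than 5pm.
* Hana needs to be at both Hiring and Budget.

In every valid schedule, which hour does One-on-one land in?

5pm

One-on-one is available from 5pm; downstream work caps One-on-one at 6pm.
So One-on-one is pinned to 5pm.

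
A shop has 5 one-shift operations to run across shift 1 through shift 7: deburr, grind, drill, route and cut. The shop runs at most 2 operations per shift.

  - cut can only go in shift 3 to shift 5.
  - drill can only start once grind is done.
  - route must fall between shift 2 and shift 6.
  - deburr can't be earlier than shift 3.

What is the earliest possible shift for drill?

Precedence pushes drill to at least shift 2.
drill at shift 2 is achievable: route=shift 2, grind=shift 1, cut=shift 3, deburr=shift 3, drill=shift 2.

shift 2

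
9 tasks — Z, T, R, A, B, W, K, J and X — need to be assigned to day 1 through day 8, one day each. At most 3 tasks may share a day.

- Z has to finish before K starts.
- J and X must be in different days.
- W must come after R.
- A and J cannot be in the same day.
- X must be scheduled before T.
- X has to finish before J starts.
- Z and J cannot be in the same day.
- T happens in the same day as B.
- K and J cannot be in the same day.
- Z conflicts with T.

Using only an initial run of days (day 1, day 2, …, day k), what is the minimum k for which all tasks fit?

The precedence chain requires at least 2 distinct days.
With at most 3 per day and 9 tasks, at least 3 days are needed.
3 works (last occupied day: day 3): for example K -> day 3, J -> day 2, R -> day 1, T -> day 2, W -> day 3, Z -> day 1, X -> day 1, B -> day 2, A -> day 3.

3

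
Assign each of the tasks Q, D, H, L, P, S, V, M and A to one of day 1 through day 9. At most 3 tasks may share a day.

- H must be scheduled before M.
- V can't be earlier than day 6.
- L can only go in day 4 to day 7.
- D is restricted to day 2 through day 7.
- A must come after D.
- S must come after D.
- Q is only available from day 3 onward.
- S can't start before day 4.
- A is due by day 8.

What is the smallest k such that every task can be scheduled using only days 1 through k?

The precedence chain requires at least 2 distinct days.
With at most 3 per day and 9 tasks, at least 3 days are needed.
V can't be placed before day 6, so the schedule must run through at least day 6.
6 works (last occupied day: day 6): for example H in day 1; L in day 4; Q in day 3; V in day 6; D in day 2; A in day 3; P in day 1; S in day 4; M in day 2.

6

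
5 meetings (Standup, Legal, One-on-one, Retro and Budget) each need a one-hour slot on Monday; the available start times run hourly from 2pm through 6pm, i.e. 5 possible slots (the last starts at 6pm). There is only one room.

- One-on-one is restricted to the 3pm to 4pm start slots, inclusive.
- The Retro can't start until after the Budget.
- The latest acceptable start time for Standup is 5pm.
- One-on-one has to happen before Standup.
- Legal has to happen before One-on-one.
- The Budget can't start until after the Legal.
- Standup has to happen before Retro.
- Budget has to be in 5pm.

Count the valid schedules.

Enumerating: One-on-one=3pm; Retro=6pm; Standup=4pm; Legal=2pm; Budget=5pm.

1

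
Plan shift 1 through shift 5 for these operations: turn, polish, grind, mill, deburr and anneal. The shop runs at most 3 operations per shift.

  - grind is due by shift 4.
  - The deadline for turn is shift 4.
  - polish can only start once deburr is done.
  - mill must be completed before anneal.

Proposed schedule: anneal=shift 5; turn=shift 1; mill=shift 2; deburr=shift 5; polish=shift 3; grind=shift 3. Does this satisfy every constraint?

No — it violates: polish can only start once deburr is done

The deadline for turn is shift 4 — holds.
polish can only start once deburr is done — violated.
grind is due by shift 4 — holds.
The shop runs at most 3 operations per shift — holds.
mill must be completed before anneal — holds.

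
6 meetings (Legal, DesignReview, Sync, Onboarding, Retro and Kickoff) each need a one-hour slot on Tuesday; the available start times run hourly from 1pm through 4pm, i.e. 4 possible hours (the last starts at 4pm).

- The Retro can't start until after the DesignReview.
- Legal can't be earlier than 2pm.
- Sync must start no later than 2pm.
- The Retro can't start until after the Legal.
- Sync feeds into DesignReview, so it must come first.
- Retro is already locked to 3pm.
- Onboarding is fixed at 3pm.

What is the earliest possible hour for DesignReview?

Precedence pushes DesignReview to at least 2pm; downstream work caps DesignReview at 2pm.
DesignReview at 2pm is achievable: DesignReview in 2pm; Onboarding in 3pm; Sync in 1pm; Retro in 3pm; Kickoff in 1pm; Legal in 2pm.

2pm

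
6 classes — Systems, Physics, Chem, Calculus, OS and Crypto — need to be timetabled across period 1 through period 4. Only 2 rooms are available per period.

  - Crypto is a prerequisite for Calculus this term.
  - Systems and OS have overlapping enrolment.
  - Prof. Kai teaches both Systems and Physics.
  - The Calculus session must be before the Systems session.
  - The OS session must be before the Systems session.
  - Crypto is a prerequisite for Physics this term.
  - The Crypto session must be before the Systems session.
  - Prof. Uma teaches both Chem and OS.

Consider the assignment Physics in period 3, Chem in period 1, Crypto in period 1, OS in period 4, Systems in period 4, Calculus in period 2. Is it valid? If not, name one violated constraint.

Prof. Kai teaches both Systems and Physics — holds.
The Calculus session must be before the Systems session — holds.
Systems and OS have overlapping enrolment — violated.
The Crypto session must be before the Systems session — holds.
The OS session must be before the Systems session — violated.
Only 2 rooms are available per period — holds.
Prof. Uma teaches both Chem and OS — holds.
Crypto is a prerequisite for Calculus this term — holds.
Crypto is a prerequisite for Physics this term — holds.

No — it violates: Systems and OS have overlapping enrolment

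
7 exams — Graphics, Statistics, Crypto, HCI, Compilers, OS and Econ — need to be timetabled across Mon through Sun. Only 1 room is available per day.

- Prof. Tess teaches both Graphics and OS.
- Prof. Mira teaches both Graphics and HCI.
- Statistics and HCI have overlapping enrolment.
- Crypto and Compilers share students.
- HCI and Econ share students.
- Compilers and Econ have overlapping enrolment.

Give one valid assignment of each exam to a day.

HCI -> Thu; Graphics -> Mon; Econ -> Sun; Crypto -> Wed; Statistics -> Tue; Compilers -> Fri; OS -> Sat

Checking: Statistics(Tue) != HCI(Thu); Crypto(Wed) != Compilers(Fri); HCI(Thu) != Econ(Sun); Compilers(Fri) != Econ(Sun); Graphics(Mon) != HCI(Thu); Graphics(Mon) != OS(Sat); max 1 per day (cap 1).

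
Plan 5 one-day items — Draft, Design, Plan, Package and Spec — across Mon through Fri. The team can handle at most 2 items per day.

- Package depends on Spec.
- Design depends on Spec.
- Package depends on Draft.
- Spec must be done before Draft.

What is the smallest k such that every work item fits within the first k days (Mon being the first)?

3 days

The precedence chain requires at least 3 distinct days.
With at most 2 per day and 5 work items, at least 3 days are needed.
3 works (last occupied day: Wed): for example Plan -> Mon, Design -> Tue, Package -> Wed, Spec -> Mon, Draft -> Tue.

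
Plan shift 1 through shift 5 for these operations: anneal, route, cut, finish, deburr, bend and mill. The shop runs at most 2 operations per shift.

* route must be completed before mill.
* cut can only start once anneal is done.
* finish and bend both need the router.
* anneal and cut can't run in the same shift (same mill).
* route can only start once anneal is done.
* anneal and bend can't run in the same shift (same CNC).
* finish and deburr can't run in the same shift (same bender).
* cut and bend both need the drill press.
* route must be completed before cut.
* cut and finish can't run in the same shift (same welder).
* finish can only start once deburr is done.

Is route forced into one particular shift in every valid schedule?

No

route can be shift 2 (e.g. route=shift 2, anneal=shift 1, mill=shift 3, finish=shift 2, bend=shift 4, cut=shift 3, deburr=shift 1) or shift 3 (e.g. bend in shift 3; route in shift 3; deburr in shift 1; mill in shift 4; anneal in shift 1; cut in shift 4; finish in shift 2).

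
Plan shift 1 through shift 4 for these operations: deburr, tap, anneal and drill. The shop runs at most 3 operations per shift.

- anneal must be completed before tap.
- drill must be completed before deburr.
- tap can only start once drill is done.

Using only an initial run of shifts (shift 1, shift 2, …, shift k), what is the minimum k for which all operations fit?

2 shifts

The precedence chain requires at least 2 distinct shifts.
With at most 3 per shift and 4 operations, at least 2 shifts are needed.
2 works (last occupied shift: shift 2): for example anneal in shift 1, deburr in shift 2, tap in shift 2, drill in shift 1.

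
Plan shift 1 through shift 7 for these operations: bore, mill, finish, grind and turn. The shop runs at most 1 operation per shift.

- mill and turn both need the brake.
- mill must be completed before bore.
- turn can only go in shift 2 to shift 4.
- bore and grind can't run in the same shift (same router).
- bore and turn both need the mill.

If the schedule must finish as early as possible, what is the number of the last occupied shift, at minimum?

The precedence chain requires at least 2 distinct shifts.
With at most 1 per shift and 5 operations, at least 5 shifts are needed.
5 works (last occupied shift: shift 5): for example finish -> shift 4, mill -> shift 1, bore -> shift 3, turn -> shift 2, grind -> shift 5.

shift 5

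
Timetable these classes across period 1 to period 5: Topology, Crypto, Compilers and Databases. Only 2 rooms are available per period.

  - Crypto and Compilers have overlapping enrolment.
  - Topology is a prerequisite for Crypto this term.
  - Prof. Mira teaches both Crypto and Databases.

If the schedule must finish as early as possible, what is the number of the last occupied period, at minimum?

The precedence chain requires at least 2 distinct periods.
With at most 2 per period and 4 classes, at least 2 periods are needed.
Could 2 periods be enough, i.e. nothing placed later than period 2? No: Crypto must come after Topology (at period 1 or later) → {period 2}; Topology must come before Crypto (at period 2 or earlier) → {period 1}; Databases can't share with Crypto (period 2) → {period 1}; Compilers can't share with Crypto (period 2) → {period 1}; that puts Topology, Compilers and Databases all in period 1 — more than 2 per period.
So 2 periods is not enough.
3 works (last occupied period: period 3): for example Topology -> period 1, Databases -> period 3, Crypto -> period 2, Compilers -> period 1.

3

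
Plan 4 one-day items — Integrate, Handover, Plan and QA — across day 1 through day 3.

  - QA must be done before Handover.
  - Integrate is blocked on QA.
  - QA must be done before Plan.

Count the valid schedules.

Splitting on Integrate: it can be day 2 (4), day 3 (5). Listing each branch's schedules as (Handover, Plan, QA) by day number:
Integrate=day 2: (2,2,1) (2,3,1) (3,2,1) (3,3,1) — 4.
Integrate=day 3: (2,2,1) (2,3,1) (3,2,1) (3,3,1) (3,3,2) — 5.
Summing: 4 + 5 = 9.

9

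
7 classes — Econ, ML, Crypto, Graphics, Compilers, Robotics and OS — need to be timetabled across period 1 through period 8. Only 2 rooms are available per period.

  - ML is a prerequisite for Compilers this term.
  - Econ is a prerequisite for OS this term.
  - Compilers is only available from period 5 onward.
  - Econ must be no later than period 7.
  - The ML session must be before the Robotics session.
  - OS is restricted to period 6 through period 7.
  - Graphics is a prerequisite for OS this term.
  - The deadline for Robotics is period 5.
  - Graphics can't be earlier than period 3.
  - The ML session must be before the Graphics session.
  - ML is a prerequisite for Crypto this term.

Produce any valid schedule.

Robotics in period 2, Compilers in period 5, Graphics in period 3, OS in period 6, Econ in period 1, ML in period 1, Crypto in period 2

Checking: ML(period 1) before Robotics(period 2); Econ(period 1) before OS(period 6); ML(period 1) before Graphics(period 3); ML(period 1) before Compilers(period 5); Graphics(period 3) before OS(period 6); ML(period 1) before Crypto(period 2); Compilers=period 5 in [period 5,period 8]; Robotics=period 2 in [period 1,period 5]; OS=period 6 in [period 6,period 7]; Graphics=period 3 in [period 3,period 8]; Econ=period 1 in [period 1,period 7]; max 2 per period (cap 2).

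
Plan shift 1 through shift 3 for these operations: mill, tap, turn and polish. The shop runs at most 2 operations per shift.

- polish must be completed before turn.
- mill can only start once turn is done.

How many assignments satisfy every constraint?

3

Enumerating: tap -> shift 1; turn -> shift 2; mill -> shift 3; polish -> shift 1 | mill -> shift 3; tap -> shift 2; polish -> shift 1; turn -> shift 2 | tap in shift 3, mill in shift 3, turn in shift 2, polish in shift 1.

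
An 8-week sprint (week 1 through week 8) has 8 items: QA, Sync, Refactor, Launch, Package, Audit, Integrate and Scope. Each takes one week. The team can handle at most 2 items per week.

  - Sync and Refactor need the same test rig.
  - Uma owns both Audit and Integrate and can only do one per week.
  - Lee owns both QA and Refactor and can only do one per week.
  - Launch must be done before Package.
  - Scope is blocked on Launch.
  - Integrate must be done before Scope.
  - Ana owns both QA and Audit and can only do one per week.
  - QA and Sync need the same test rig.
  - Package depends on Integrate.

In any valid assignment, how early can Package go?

Precedence pushes Package to at least week 2.
Package at week 2 is achievable: Refactor=week 5, Launch=week 1, Package=week 2, Audit=week 4, Integrate=week 1, Scope=week 2, QA=week 3, Sync=week 4.

week 2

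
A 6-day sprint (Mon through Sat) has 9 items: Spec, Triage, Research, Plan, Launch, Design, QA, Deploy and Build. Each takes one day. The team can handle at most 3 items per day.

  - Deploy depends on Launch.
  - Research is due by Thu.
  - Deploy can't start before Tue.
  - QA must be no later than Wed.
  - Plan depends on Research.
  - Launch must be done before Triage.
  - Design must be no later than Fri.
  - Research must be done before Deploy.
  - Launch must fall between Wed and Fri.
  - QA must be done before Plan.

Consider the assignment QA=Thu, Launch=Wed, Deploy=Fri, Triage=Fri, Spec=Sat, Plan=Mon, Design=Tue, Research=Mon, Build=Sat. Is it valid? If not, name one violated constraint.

No. QA must be done before Plan is not satisfied.

Deploy can't start before Tue — holds.
QA must be no later than Wed — violated.
Plan depends on Research — violated.
Launch must be done before Triage — holds.
Design must be no later than Fri — holds.
Deploy depends on Launch — holds.
Launch must fall between Wed and Fri — holds.
The team can handle at most 3 items per day — holds.
QA must be done before Plan — violated.
Research is due by Thu — holds.
Research must be done before Deploy — holds.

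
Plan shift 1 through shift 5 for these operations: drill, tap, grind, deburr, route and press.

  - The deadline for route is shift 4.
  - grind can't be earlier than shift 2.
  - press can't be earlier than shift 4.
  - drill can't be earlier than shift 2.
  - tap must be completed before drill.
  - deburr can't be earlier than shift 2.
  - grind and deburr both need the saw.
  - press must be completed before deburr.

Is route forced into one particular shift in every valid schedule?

No

route can be shift 1 (e.g. deburr in shift 5; tap in shift 1; press in shift 4; route in shift 1; grind in shift 2; drill in shift 2) or shift 2 (e.g. tap in shift 1; press in shift 4; grind in shift 2; deburr in shift 5; drill in shift 2; route in shift 2).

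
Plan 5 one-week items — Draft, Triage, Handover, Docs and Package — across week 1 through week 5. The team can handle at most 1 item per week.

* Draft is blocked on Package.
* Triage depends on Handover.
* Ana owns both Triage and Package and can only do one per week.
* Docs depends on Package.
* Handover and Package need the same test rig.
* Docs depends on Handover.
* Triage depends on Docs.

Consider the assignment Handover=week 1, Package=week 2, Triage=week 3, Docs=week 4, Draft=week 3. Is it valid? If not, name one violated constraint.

Handover and Package need the same test rig — holds.
Docs depends on Handover — holds.
The team can handle at most 1 item per week — violated.
Draft is blocked on Package — holds.
Docs depends on Package — holds.
Triage depends on Handover — holds.
Triage depends on Docs — violated.
Ana owns both Triage and Package and can only do one per week — holds.

Invalid. The team can handle at most 1 item per week.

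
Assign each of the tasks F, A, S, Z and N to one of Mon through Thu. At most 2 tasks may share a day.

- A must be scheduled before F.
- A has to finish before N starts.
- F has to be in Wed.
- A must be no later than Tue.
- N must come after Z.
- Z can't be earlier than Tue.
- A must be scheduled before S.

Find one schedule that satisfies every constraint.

Z=Tue; F=Wed; N=Wed; A=Mon; S=Tue

Checking: A(Mon) before S(Tue); A(Mon) before N(Wed); A(Mon) before F(Wed); Z(Tue) before N(Wed); Z=Tue in [Tue,Thu]; F=Wed in [Wed,Wed]; A=Mon in [Mon,Tue]; max 2 per day (cap 2).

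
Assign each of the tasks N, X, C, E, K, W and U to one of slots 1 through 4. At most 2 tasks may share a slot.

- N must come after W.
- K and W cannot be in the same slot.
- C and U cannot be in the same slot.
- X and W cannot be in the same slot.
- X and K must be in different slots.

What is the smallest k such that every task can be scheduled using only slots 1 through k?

The precedence chain requires at least 2 distinct slots.
With at most 2 per slot and 7 tasks, at least 4 slots are needed.
4 works (last occupied slot: 4): for example K in 3, N in 2, U in 4, C in 1, W in 1, E in 3, X in 2.

4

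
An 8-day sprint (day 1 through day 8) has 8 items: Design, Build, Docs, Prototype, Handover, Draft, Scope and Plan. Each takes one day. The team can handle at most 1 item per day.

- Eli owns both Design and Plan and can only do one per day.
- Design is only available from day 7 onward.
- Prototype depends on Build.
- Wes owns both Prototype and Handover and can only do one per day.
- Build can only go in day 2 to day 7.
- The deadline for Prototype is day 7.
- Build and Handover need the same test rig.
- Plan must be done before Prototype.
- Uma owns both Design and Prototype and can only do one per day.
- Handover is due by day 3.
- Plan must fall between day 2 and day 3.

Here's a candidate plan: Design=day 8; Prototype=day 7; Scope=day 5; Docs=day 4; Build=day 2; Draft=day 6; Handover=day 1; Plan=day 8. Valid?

Invalid. Eli owns both Design and Plan and can only do one per day.

Build and Handover need the same test rig — holds.
Eli owns both Design and Plan and can only do one per day — violated.
Plan must fall between day 2 and day 3 — violated.
Handover is due by day 3 — holds.
Uma owns both Design and Prototype and can only do one per day — holds.
Plan must be done before Prototype — violated.
Build can only go in day 2 to day 7 — holds.
Prototype depends on Build — holds.
Design is only available from day 7 onward — holds.
Wes owns both Prototype and Handover and can only do one per day — holds.
The deadline for Prototype is day 7 — holds.
The team can handle at most 1 item per day — violated.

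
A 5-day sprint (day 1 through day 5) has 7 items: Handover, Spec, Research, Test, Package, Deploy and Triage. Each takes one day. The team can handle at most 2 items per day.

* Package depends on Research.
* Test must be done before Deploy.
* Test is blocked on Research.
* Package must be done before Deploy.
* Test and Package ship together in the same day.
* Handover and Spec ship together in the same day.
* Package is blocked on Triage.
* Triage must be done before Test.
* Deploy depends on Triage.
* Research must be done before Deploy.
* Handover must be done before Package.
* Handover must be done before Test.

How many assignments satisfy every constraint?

16

Splitting on Handover: it can be day 1 (6), day 2 (6), day 3 (4). Listing each branch's schedules as (Spec, Research, Test, Package, Deploy, Triage) by day number:
Handover=day 1: (1,2,3,3,4,2) (1,2,3,3,5,2) (1,2,4,4,5,2) (1,2,4,4,5,3) (1,3,4,4,5,2) (1,3,4,4,5,3) — 6.
Handover=day 2: (2,1,3,3,4,1) (2,1,3,3,5,1) (2,1,4,4,5,1) (2,1,4,4,5,3) (2,3,4,4,5,1) (2,3,4,4,5,3) — 6.
Handover=day 3: (3,1,4,4,5,1) (3,1,4,4,5,2) (3,2,4,4,5,1) (3,2,4,4,5,2) — 4.
Summing: 6 + 6 + 4 = 16.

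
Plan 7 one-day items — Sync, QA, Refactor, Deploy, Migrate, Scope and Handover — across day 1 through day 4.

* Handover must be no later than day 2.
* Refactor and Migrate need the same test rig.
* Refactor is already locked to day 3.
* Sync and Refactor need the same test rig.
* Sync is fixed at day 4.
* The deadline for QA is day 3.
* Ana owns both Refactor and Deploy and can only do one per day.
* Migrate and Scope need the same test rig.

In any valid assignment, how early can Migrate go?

Migrate at day 1 is achievable: Scope=day 2, Sync=day 4, Migrate=day 1, QA=day 1, Handover=day 1, Refactor=day 3, Deploy=day 1.

day 1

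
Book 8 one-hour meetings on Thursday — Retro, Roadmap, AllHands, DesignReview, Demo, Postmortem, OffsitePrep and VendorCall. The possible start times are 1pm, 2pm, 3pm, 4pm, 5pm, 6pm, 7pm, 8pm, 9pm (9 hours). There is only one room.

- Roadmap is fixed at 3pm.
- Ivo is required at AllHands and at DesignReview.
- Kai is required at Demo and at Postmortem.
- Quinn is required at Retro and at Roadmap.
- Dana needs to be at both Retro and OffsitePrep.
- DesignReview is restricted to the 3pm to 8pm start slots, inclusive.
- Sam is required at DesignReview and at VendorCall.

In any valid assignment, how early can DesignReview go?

4pm

DesignReview is available from 3pm; DesignReview's own window allows nothing later than 8pm.
DesignReview at 4pm is achievable: Demo -> 5pm, DesignReview -> 4pm, OffsitePrep -> 7pm, Retro -> 1pm, VendorCall -> 8pm, AllHands -> 2pm, Roadmap -> 3pm, Postmortem -> 6pm.
Nothing earlier works — the conflict and capacity constraints rule out every hour before 4pm.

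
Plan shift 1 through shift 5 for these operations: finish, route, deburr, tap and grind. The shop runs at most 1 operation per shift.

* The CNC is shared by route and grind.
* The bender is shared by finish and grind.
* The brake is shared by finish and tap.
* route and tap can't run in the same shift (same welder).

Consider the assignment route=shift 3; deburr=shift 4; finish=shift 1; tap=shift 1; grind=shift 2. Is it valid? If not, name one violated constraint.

The brake is shared by finish and tap — violated.
route and tap can't run in the same shift (same welder) — holds.
The shop runs at most 1 operation per shift — violated.
The CNC is shared by route and grind — holds.
The bender is shared by finish and grind — holds.

No — it violates: The brake is shared by finish and tap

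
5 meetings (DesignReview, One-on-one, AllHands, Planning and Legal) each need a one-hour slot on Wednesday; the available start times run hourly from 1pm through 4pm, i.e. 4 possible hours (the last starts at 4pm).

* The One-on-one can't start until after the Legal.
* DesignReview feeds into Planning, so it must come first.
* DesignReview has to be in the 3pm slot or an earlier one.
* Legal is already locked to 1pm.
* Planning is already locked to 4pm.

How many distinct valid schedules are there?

36

Splitting on DesignReview: it can be 1pm (12), 2pm (12), 3pm (12). Listing each branch's schedules as (One-on-one, AllHands, Planning, Legal):
DesignReview=1pm: (2pm,1pm,4pm,1pm) (2pm,2pm,4pm,1pm) (2pm,3pm,4pm,1pm) (2pm,4pm,4pm,1pm) (3pm,1pm,4pm,1pm) (3pm,2pm,4pm,1pm) (3pm,3pm,4pm,1pm) (3pm,4pm,4pm,1pm) (4pm,1pm,4pm,1pm) (4pm,2pm,4pm,1pm) (4pm,3pm,4pm,1pm) (4pm,4pm,4pm,1pm) — 12.
DesignReview=2pm: (2pm,1pm,4pm,1pm) (2pm,2pm,4pm,1pm) (2pm,3pm,4pm,1pm) (2pm,4pm,4pm,1pm) (3pm,1pm,4pm,1pm) (3pm,2pm,4pm,1pm) (3pm,3pm,4pm,1pm) (3pm,4pm,4pm,1pm) (4pm,1pm,4pm,1pm) (4pm,2pm,4pm,1pm) (4pm,3pm,4pm,1pm) (4pm,4pm,4pm,1pm) — 12.
DesignReview=3pm: (2pm,1pm,4pm,1pm) (2pm,2pm,4pm,1pm) (2pm,3pm,4pm,1pm) (2pm,4pm,4pm,1pm) (3pm,1pm,4pm,1pm) (3pm,2pm,4pm,1pm) (3pm,3pm,4pm,1pm) (3pm,4pm,4pm,1pm) (4pm,1pm,4pm,1pm) (4pm,2pm,4pm,1pm) (4pm,3pm,4pm,1pm) (4pm,4pm,4pm,1pm) — 12.
Summing: 12 + 12 + 12 = 36.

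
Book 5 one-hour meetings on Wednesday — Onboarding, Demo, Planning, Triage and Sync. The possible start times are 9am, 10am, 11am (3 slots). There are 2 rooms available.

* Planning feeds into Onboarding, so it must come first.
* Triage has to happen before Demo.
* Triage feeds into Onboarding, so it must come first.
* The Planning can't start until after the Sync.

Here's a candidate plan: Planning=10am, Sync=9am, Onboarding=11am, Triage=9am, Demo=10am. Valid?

Planning feeds into Onboarding, so it must come first — holds.
There are 2 rooms available — holds.
Triage has to happen before Demo — holds.
The Planning can't start until after the Sync — holds.
Triage feeds into Onboarding, so it must come first — holds.

Yes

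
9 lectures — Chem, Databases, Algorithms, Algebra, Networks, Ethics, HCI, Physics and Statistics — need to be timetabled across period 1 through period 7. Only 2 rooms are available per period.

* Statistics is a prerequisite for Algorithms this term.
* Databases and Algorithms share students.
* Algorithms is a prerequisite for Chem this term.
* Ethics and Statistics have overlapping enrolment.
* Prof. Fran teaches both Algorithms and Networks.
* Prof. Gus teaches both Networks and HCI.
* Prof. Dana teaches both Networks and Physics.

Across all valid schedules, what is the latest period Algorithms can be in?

period 6

Precedence pushes Algorithms to at least period 2; downstream work caps Algorithms at period 6.
Algorithms at period 6 is achievable: Databases -> period 1; Ethics -> period 3; Algorithms -> period 6; Algebra -> period 2; Statistics -> period 1; HCI -> period 3; Physics -> period 4; Networks -> period 2; Chem -> period 7.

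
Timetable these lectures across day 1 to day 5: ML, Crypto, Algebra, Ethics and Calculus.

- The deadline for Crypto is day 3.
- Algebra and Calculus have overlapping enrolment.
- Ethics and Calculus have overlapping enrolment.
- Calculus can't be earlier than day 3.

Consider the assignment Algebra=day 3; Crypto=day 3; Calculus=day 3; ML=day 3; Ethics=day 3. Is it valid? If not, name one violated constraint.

No — it violates: Ethics and Calculus have overlapping enrolment

Algebra and Calculus have overlapping enrolment — violated.
Ethics and Calculus have overlapping enrolment — violated.
The deadline for Crypto is day 3 — holds.
Calculus can't be earlier than day 3 — holds.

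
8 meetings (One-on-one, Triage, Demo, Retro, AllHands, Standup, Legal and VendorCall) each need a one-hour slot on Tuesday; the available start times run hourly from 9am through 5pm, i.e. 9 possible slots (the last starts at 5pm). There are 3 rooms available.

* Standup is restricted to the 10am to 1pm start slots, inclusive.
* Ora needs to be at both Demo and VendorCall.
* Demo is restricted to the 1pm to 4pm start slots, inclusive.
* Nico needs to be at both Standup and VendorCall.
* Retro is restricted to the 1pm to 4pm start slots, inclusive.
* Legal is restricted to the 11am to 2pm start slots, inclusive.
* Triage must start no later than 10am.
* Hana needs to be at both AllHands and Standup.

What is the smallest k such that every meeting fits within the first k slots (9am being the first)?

With at most 3 per slot and 8 meetings, at least 3 slots are needed.
Demo can't be placed before 1pm — that is slot 5 counting from 9am — so the schedule must run through at least 5 slots.
5 works (last occupied slot: 1pm): for example VendorCall=11am, Triage=9am, One-on-one=9am, Retro=1pm, Legal=11am, AllHands=9am, Demo=1pm, Standup=10am.

5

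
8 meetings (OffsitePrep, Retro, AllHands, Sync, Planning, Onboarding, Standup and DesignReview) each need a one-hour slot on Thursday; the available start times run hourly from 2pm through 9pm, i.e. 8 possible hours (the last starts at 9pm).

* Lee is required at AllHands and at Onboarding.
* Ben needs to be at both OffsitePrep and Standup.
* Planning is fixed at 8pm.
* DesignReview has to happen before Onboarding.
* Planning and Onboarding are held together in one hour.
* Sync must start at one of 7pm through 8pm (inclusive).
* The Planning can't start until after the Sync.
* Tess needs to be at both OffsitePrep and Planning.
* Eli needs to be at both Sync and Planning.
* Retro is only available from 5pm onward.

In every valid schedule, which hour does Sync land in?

7pm

Sync's window is 7pm–8pm.
Planning is fixed at 8pm, and Sync can't share a hour with Planning.
So Sync must be 7pm.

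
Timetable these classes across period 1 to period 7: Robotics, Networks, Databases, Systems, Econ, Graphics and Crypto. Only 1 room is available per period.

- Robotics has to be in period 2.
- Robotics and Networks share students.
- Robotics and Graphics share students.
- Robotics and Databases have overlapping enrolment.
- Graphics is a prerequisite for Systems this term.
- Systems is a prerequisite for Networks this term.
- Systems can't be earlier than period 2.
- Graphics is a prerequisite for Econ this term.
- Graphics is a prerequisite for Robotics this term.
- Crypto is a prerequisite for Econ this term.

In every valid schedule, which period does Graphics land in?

Downstream work caps Graphics at period 1.
So Graphics is pinned to period 1.

period 1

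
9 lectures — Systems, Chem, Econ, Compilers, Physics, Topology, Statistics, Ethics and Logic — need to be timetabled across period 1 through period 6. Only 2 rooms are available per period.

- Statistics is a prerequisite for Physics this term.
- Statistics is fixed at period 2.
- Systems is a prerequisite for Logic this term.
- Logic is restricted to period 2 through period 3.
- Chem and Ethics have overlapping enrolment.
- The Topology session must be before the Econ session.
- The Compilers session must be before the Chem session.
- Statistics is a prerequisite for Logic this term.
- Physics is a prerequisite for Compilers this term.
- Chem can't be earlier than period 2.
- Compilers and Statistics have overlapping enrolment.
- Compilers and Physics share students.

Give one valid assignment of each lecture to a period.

Chem in period 5; Econ in period 2; Systems in period 1; Compilers in period 4; Physics in period 3; Topology in period 1; Statistics in period 2; Logic in period 3; Ethics in period 4

Checking: Statistics(period 2) before Physics(period 3); Compilers(period 4) before Chem(period 5); Topology(period 1) before Econ(period 2); Systems(period 1) before Logic(period 3); Statistics(period 2) before Logic(period 3); Physics(period 3) before Compilers(period 4); Chem(period 5) != Ethics(period 4); Compilers(period 4) != Physics(period 3); Compilers(period 4) != Statistics(period 2); Chem=period 5 in [period 2,period 6]; Statistics=period 2 in [period 2,period 2]; Logic=period 3 in [period 2,period 3]; max 2 per period (cap 2).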